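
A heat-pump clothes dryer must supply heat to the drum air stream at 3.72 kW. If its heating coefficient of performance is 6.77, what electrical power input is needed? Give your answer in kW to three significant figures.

Ẇ = Q̇_H/COP_HP = 3.720/6.77 = 0.5495 kW.

0.549 kW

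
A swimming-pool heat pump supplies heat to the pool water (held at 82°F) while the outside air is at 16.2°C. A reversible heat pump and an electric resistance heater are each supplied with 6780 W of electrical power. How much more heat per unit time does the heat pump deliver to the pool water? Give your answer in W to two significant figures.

170000 W

In absolute terms T_C = 289.35 K and T_H = 300.93 K, so ΔT = 11.58 K.
COP_Carnot = T_H/ΔT = 300.93/11.58 = 25.99.
The heat pump delivers Q̇_H = COP × Ẇ = 176200 W; the resistance heater delivers Ẇ = 6780 W.
Extra = (COP − 1)·Ẇ = 169400 W.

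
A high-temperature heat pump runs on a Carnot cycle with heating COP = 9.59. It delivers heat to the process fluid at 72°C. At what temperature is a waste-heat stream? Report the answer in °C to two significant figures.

36 °C

COP_HP = T_H/(T_H − T_C) gives T_H − T_C = T_H/COP.
With T_H = 345.15 K, T_C = 345.15 × (1 − 1/9.59) = 309.16 K.
Converting, 309.16 K = 36.01°C.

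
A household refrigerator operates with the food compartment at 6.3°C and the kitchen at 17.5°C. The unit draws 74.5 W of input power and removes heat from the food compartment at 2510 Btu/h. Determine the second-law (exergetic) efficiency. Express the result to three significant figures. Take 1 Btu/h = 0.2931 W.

Converting, Q̇_C = 2510 Btu/h = 735.7 W, so COP_actual = Q̇_C/Ẇ = 735.7/74.50 = 9.875.
In absolute terms T_C = 279.45 K and T_H = 290.65 K, so ΔT = 11.20 K.
COP_Carnot = T_C/ΔT = 279.45/11.20 = 24.95.
η_II = COP_actual/COP_Carnot = 9.875/24.95 = 0.3958.

0.396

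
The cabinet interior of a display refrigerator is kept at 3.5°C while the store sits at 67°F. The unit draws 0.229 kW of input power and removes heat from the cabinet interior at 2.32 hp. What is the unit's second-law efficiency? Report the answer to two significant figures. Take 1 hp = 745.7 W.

0.44

Converting, Q̇_C = 2.320 hp = 1.730 kW, so COP_actual = Q̇_C/Ẇ = 1.730/0.2290 = 7.555.
In absolute terms T_C = 276.65 K and T_H = 292.59 K, so ΔT = 15.94 K.
COP_Carnot = T_C/ΔT = 276.65/15.94 = 17.35.
η_II = COP_actual/COP_Carnot = 7.555/17.35 = 0.4354.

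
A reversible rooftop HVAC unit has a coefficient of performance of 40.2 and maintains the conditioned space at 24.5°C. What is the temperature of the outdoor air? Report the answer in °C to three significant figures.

31.9 °C

COP_R = T_C/(T_H − T_C) gives T_H − T_C = T_C/COP.
With T_C = 297.65 K, T_H = 297.65 × (1 + 1/40.2) = 305.05 K.
Converting, 305.05 K = 31.90°C.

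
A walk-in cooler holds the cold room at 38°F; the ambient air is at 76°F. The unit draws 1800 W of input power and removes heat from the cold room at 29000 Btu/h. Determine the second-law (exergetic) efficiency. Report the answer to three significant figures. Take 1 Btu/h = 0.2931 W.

0.361

Converting, Q̇_C = 29000 Btu/h = 8500 W, so COP_actual = Q̇_C/Ẇ = 8500/1800 = 4.722.
In absolute terms T_C = 276.48 K and T_H = 297.59 K, so ΔT = 21.11 K.
COP_Carnot = T_C/ΔT = 276.48/21.11 = 13.10.
η_II = COP_actual/COP_Carnot = 4.722/13.10 = 0.3606.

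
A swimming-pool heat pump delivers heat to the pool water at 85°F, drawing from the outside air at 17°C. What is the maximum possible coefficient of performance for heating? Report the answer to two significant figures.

24

In absolute terms T_C = 290.15 K and T_H = 302.59 K, so ΔT = 12.44 K.
For a reversible cycle, COP_Carnot = T_H/ΔT = 302.59/12.44 = 24.32.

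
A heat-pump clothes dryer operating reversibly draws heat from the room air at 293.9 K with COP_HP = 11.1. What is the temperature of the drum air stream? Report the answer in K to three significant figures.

COP_HP = T_H/(T_H − T_C) rearranges to T_H = COP·T_C/(COP − 1).
With T_C = 293.90 K, T_H = 11.1 × 293.90/10.10 = 323.00 K.

323 K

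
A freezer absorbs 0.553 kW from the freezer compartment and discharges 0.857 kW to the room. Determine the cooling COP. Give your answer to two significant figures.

The first law gives Q̇_H = Q̇_C + Ẇ, so the three rates are Q̇_C = 0.5530, Q̇_H = 0.8570, Ẇ = 0.3040 kW.
COP_R = Q̇_C/Ẇ = 0.5530/0.3040 = 1.819.

1.8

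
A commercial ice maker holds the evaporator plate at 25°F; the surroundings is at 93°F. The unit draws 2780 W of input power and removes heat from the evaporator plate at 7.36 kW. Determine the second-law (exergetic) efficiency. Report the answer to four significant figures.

0.3714

Converting, Q̇_C = 7.360 kW = 7360 W, so COP_actual = Q̇_C/Ẇ = 7360/2780 = 2.647.
In absolute terms T_C = 269.26 K and T_H = 307.04 K, so ΔT = 37.78 K.
COP_Carnot = T_C/ΔT = 269.26/37.78 = 7.128.
η_II = COP_actual/COP_Carnot = 2.647/7.128 = 0.3714.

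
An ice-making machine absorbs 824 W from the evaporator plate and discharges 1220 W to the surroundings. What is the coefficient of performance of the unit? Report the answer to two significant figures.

The first law gives Q̇_H = Q̇_C + Ẇ, so the three rates are Q̇_C = 824.0, Q̇_H = 1220, Ẇ = 396.0 W.
COP_R = Q̇_C/Ẇ = 824.0/396.0 = 2.081.

2.1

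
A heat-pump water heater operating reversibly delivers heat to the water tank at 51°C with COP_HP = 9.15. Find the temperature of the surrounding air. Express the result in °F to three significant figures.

60.0 °F

COP_HP = T_H/(T_H − T_C) gives T_H − T_C = T_H/COP.
With T_H = 324.15 K, T_C = 324.15 × (1 − 1/9.15) = 288.72 K.
Converting, 288.72 K = 60.03°F.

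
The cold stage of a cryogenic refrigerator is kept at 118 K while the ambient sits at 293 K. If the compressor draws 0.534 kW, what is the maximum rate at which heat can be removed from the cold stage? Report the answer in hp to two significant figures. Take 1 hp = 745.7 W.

The reservoir spacing is ΔT = 293 − 118 = 175.0 K.
COP_Carnot = T_C/ΔT = 118.00/175.0 = 0.6743.
Q̇_max = COP_Carnot × Ẇ = 0.6743 × 0.5340 kW = 0.3601 kW = 0.4829 hp.

0.48 hp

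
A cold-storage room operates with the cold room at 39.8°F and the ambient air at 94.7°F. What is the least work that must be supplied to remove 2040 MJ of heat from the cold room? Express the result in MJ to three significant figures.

In absolute terms T_C = 277.48 K and T_H = 307.98 K, so ΔT = 30.50 K.
The reversible limit is COP_R = T_C/ΔT = 9.098, so W_min = Q_C/COP = Q_C·ΔT/T_C.
W_min = 2040 × 30.50/277.48 = 224.2 MJ.

224 MJ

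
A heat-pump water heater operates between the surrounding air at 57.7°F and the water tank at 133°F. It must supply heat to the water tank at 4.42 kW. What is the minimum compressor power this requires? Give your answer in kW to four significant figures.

0.5616 kW

In absolute terms T_C = 287.43 K and T_H = 329.26 K, so ΔT = 41.83 K.
COP_Carnot = T_H/ΔT = 329.26/41.83 = 7.871.
Ẇ_min = Q̇/COP_Carnot = 4.420/7.871 = 0.5616 kW.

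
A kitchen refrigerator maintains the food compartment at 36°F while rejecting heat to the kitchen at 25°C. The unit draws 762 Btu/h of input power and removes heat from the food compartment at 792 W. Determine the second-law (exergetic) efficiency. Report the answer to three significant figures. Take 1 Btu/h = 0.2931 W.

0.293

Converting, Q̇_C = 792.0 W = 2702 Btu/h, so COP_actual = Q̇_C/Ẇ = 2702/762.0 = 3.546.
In absolute terms T_C = 275.37 K and T_H = 298.15 K, so ΔT = 22.78 K.
COP_Carnot = T_C/ΔT = 275.37/22.78 = 12.09.
η_II = COP_actual/COP_Carnot = 3.546/12.09 = 0.2933.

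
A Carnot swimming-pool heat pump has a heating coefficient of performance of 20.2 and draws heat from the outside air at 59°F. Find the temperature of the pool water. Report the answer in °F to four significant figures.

COP_HP = T_H/(T_H − T_C) rearranges to T_H = COP·T_C/(COP − 1).
With T_C = 288.15 K, T_H = 20.2 × 288.15/19.20 = 303.16 K.
Converting, 303.16 K = 86.01°F.

86.01 °F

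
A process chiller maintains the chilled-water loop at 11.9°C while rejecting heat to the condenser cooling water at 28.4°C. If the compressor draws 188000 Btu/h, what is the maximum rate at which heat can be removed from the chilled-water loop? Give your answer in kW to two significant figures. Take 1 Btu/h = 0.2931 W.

950 kW

In absolute terms T_C = 285.05 K and T_H = 301.55 K, so ΔT = 16.50 K.
COP_Carnot = T_C/ΔT = 285.05/16.50 = 17.28.
Q̇_max = COP_Carnot × Ẇ = 17.28 × 188000 Btu/h = 3248000 Btu/h = 951.9 kW.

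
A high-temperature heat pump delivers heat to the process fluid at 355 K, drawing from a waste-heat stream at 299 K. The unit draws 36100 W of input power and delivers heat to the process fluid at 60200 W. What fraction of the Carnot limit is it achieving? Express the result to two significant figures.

0.26

COP_actual = Q̇_H/Ẇ = 60200/36100 = 1.668.
The reservoir spacing is ΔT = 355 − 299 = 56.00 K.
COP_Carnot = T_H/ΔT = 355.00/56.00 = 6.339.
η_II = COP_actual/COP_Carnot = 1.668/6.339 = 0.2631.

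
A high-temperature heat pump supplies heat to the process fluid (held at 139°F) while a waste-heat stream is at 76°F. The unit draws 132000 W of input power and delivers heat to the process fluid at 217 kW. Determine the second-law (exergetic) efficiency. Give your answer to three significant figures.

Converting, Q̇_H = 217.0 kW = 217000 W, so COP_actual = Q̇_H/Ẇ = 217000/132000 = 1.644.
In absolute terms T_C = 297.59 K and T_H = 332.59 K, so ΔT = 35.00 K.
COP_Carnot = T_H/ΔT = 332.59/35.00 = 9.503.
η_II = COP_actual/COP_Carnot = 1.644/9.503 = 0.1730.

0.173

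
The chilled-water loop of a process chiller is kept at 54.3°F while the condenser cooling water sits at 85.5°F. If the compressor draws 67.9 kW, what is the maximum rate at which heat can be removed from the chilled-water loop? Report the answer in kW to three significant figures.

1120 kW

In absolute terms T_C = 285.54 K and T_H = 302.87 K, so ΔT = 17.33 K.
COP_Carnot = T_C/ΔT = 285.54/17.33 = 16.47.
Q̇_max = COP_Carnot × Ẇ = 16.47 × 67.90 kW = 1119 kW.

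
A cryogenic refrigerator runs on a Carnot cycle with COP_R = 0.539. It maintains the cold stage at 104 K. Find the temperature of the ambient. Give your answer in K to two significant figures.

COP_R = T_C/(T_H − T_C) gives T_H − T_C = T_C/COP.
With T_C = 104.00 K, T_H = 104.00 × (1 + 1/0.539) = 296.95 K.

300 K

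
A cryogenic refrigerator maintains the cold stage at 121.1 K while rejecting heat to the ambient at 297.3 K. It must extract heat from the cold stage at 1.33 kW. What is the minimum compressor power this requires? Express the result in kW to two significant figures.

The reservoir spacing is ΔT = 297.3 − 121.1 = 176.2 K.
COP_Carnot = T_C/ΔT = 121.10/176.2 = 0.6873.
Ẇ_min = Q̇/COP_Carnot = 1.330/0.6873 = 1.935 kW.

1.9 kW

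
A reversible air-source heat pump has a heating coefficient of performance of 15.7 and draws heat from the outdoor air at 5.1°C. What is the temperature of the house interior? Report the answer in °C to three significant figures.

COP_HP = T_H/(T_H − T_C) rearranges to T_H = COP·T_C/(COP − 1).
With T_C = 278.25 K, T_H = 15.7 × 278.25/14.70 = 297.18 K.
Converting, 297.18 K = 24.03°C.

24.0 °C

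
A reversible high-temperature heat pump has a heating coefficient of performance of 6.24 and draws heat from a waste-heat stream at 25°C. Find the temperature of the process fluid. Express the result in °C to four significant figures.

81.90 °C

COP_HP = T_H/(T_H − T_C) rearranges to T_H = COP·T_C/(COP − 1).
With T_C = 298.15 K, T_H = 6.24 × 298.15/5.240 = 355.05 K.
Converting, 355.05 K = 81.90°C.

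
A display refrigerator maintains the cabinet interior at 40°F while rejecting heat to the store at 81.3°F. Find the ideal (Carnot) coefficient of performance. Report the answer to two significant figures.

12

In absolute terms T_C = 277.59 K and T_H = 300.54 K, so ΔT = 22.94 K.
For a reversible cycle, COP_Carnot = T_C/ΔT = 277.59/22.94 = 12.10.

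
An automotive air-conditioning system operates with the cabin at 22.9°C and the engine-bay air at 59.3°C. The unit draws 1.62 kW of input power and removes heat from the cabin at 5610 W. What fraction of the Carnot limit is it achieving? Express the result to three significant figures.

Converting, Q̇_C = 5610 W = 5.610 kW, so COP_actual = Q̇_C/Ẇ = 5.610/1.620 = 3.463.
In absolute terms T_C = 296.05 K and T_H = 332.45 K, so ΔT = 36.40 K.
COP_Carnot = T_C/ΔT = 296.05/36.40 = 8.133.
η_II = COP_actual/COP_Carnot = 3.463/8.133 = 0.4258.

0.426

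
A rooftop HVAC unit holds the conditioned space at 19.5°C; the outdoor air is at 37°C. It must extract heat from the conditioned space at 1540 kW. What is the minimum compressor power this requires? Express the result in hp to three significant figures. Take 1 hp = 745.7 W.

In absolute terms T_C = 292.65 K and T_H = 310.15 K, so ΔT = 17.50 K.
COP_Carnot = T_C/ΔT = 292.65/17.50 = 16.72.
Ẇ_min = Q̇/COP_Carnot = 1540/16.72 = 92.09 kW = 123.5 hp.

123 hp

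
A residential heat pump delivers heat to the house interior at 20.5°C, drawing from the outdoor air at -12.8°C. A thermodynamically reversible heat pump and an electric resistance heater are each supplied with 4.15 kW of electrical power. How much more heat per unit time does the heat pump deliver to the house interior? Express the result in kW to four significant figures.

32.45 kW

In absolute terms T_C = 260.35 K and T_H = 293.65 K, so ΔT = 33.30 K.
COP_Carnot = T_H/ΔT = 293.65/33.30 = 8.818.
The heat pump delivers Q̇_H = COP × Ẇ = 36.60 kW; the resistance heater delivers Ẇ = 4.150 kW.
Extra = (COP − 1)·Ẇ = 32.45 kW.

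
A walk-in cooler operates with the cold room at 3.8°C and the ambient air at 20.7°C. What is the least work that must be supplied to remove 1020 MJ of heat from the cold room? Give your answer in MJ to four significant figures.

In absolute terms T_C = 276.95 K and T_H = 293.85 K, so ΔT = 16.90 K.
The reversible limit is COP_R = T_C/ΔT = 16.39, so W_min = Q_C/COP = Q_C·ΔT/T_C.
W_min = 1020 × 16.90/276.95 = 62.24 MJ.

62.24 MJ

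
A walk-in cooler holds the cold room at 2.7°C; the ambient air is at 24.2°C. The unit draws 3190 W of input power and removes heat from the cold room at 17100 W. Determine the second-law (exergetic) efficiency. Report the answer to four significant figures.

COP_actual = Q̇_C/Ẇ = 17100/3190 = 5.361.
In absolute terms T_C = 275.85 K and T_H = 297.35 K, so ΔT = 21.50 K.
COP_Carnot = T_C/ΔT = 275.85/21.50 = 12.83.
η_II = COP_actual/COP_Carnot = 5.361/12.83 = 0.4178.

0.4178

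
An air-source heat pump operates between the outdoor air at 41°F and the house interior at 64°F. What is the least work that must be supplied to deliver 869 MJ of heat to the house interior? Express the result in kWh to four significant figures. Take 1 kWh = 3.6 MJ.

In absolute terms T_C = 278.15 K and T_H = 290.93 K, so ΔT = 12.78 K.
The reversible limit is COP_HP = T_H/ΔT = 22.77, so W_min = Q_H/COP = Q_H·ΔT/T_H.
W_min = 869.0 × 12.78/290.93 = 38.17 MJ = 10.60 kWh.

10.60 kWh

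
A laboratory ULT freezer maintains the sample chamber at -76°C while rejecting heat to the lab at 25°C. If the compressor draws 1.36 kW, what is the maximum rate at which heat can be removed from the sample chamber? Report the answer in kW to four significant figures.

2.655 kW

In absolute terms T_C = 197.15 K and T_H = 298.15 K, so ΔT = 101.0 K.
COP_Carnot = T_C/ΔT = 197.15/101.0 = 1.952.
Q̇_max = COP_Carnot × Ẇ = 1.952 × 1.360 kW = 2.655 kW.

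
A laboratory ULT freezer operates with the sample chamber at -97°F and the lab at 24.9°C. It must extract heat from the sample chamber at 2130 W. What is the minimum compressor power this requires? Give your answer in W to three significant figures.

In absolute terms T_C = 201.48 K and T_H = 298.05 K, so ΔT = 96.57 K.
COP_Carnot = T_C/ΔT = 201.48/96.57 = 2.086.
Ẇ_min = Q̇/COP_Carnot = 2130/2.086 = 1021 W.

1020 W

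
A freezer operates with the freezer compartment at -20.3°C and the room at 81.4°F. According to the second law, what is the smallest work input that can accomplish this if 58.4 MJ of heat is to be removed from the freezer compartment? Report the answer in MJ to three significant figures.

In absolute terms T_C = 252.85 K and T_H = 300.59 K, so ΔT = 47.74 K.
The reversible limit is COP_R = T_C/ΔT = 5.296, so W_min = Q_C/COP = Q_C·ΔT/T_C.
W_min = 58.40 × 47.74/252.85 = 11.03 MJ.

11.0 MJ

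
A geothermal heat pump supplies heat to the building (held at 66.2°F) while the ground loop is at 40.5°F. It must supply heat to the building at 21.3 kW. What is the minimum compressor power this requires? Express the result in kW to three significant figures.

In absolute terms T_C = 277.87 K and T_H = 292.15 K, so ΔT = 14.28 K.
COP_Carnot = T_H/ΔT = 292.15/14.28 = 20.46.
Ẇ_min = Q̇/COP_Carnot = 21.30/20.46 = 1.041 kW.

1.04 kW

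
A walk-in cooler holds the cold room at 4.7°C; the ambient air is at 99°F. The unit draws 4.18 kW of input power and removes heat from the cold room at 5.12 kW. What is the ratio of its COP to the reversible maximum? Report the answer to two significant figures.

0.14

COP_actual = Q̇_C/Ẇ = 5.120/4.180 = 1.225.
In absolute terms T_C = 277.85 K and T_H = 310.37 K, so ΔT = 32.52 K.
COP_Carnot = T_C/ΔT = 277.85/32.52 = 8.543.
η_II = COP_actual/COP_Carnot = 1.225/8.543 = 0.1434.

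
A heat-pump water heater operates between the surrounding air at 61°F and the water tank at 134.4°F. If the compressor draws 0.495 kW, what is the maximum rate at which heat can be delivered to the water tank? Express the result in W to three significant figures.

In absolute terms T_C = 289.26 K and T_H = 330.04 K, so ΔT = 40.78 K.
COP_Carnot = T_H/ΔT = 330.04/40.78 = 8.094.
Q̇_max = COP_Carnot × Ẇ = 8.094 × 0.4950 kW = 4.006 kW = 4006 W.

4010 W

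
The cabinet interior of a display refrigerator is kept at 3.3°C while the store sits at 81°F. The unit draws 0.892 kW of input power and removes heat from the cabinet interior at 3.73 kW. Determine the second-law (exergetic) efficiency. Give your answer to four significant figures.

COP_actual = Q̇_C/Ẇ = 3.730/0.8920 = 4.182.
In absolute terms T_C = 276.45 K and T_H = 300.37 K, so ΔT = 23.92 K.
COP_Carnot = T_C/ΔT = 276.45/23.92 = 11.56.
η_II = COP_actual/COP_Carnot = 4.182/11.56 = 0.3619.

0.3619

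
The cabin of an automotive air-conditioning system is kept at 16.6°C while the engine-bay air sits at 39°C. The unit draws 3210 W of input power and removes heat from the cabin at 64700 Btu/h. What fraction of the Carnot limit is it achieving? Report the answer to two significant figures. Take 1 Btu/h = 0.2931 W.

Converting, Q̇_C = 64700 Btu/h = 18960 W, so COP_actual = Q̇_C/Ẇ = 18960/3210 = 5.908.
In absolute terms T_C = 289.75 K and T_H = 312.15 K, so ΔT = 22.40 K.
COP_Carnot = T_C/ΔT = 289.75/22.40 = 12.94.
η_II = COP_actual/COP_Carnot = 5.908/12.94 = 0.4567.

0.46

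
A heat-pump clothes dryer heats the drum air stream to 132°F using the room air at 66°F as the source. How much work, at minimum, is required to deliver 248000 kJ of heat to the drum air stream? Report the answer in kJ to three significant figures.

27700 kJ

In absolute terms T_C = 292.04 K and T_H = 328.71 K, so ΔT = 36.67 K.
The reversible limit is COP_HP = T_H/ΔT = 8.965, so W_min = Q_H/COP = Q_H·ΔT/T_H.
W_min = 248000 × 36.67/328.71 = 27660 kJ.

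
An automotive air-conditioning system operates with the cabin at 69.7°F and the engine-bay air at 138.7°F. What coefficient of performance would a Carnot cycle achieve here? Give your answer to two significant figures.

7.7

In absolute terms T_C = 294.09 K and T_H = 332.43 K, so ΔT = 38.33 K.
For a reversible cycle, COP_Carnot = T_C/ΔT = 294.09/38.33 = 7.672.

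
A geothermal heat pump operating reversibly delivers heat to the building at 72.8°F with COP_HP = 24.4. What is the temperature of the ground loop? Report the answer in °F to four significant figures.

50.98 °F

COP_HP = T_H/(T_H − T_C) gives T_H − T_C = T_H/COP.
With T_H = 295.82 K, T_C = 295.82 × (1 − 1/24.4) = 283.69 K.
Converting, 283.69 K = 50.98°F.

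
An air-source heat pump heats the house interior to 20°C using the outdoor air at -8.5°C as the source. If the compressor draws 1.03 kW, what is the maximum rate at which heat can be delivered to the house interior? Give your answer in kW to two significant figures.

In absolute terms T_C = 264.65 K and T_H = 293.15 K, so ΔT = 28.50 K.
COP_Carnot = T_H/ΔT = 293.15/28.50 = 10.29.
Q̇_max = COP_Carnot × Ẇ = 10.29 × 1.030 kW = 10.59 kW.

11 kW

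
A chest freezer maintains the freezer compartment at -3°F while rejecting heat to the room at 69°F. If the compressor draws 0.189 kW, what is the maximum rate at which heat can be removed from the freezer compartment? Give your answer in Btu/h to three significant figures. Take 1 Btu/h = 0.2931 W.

In absolute terms T_C = 253.71 K and T_H = 293.71 K, so ΔT = 40.00 K.
COP_Carnot = T_C/ΔT = 253.71/40.00 = 6.343.
Q̇_max = COP_Carnot × Ẇ = 6.343 × 0.1890 kW = 1.199 kW = 4090 Btu/h.

4090 Btu/h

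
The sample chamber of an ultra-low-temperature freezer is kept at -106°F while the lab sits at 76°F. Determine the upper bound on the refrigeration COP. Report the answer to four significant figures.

In absolute terms T_C = 196.48 K and T_H = 297.59 K, so ΔT = 101.1 K.
For a reversible cycle, COP_Carnot = T_C/ΔT = 196.48/101.1 = 1.943.

1.943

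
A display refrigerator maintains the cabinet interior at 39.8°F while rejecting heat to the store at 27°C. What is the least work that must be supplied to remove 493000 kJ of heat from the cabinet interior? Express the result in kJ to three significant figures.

40300 kJ

In absolute terms T_C = 277.48 K and T_H = 300.15 K, so ΔT = 22.67 K.
The reversible limit is COP_R = T_C/ΔT = 12.24, so W_min = Q_C/COP = Q_C·ΔT/T_C.
W_min = 493000 × 22.67/277.48 = 40270 kJ.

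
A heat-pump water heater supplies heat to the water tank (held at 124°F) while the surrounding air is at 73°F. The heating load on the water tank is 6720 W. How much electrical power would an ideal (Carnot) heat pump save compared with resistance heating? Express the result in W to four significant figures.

In absolute terms T_C = 295.93 K and T_H = 324.26 K, so ΔT = 28.33 K.
COP_Carnot = T_H/ΔT = 324.26/28.33 = 11.44.
Resistance heating needs Ẇ_res = Q̇_H = 6720 W; the reversible heat pump needs only Ẇ_hp = Q̇_H/COP = 587.2 W.
Saving = 6720 − 587.2 = 6133 W.

6133 W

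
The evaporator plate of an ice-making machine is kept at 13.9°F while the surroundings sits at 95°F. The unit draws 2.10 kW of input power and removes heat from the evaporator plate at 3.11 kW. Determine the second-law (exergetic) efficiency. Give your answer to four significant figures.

COP_actual = Q̇_C/Ẇ = 3.110/2.100 = 1.481.
In absolute terms T_C = 263.09 K and T_H = 308.15 K, so ΔT = 45.06 K.
COP_Carnot = T_C/ΔT = 263.09/45.06 = 5.839.
η_II = COP_actual/COP_Carnot = 1.481/5.839 = 0.2536.

0.2536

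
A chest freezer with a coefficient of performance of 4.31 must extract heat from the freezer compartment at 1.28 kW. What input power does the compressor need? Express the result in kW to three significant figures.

0.297 kW

Ẇ = Q̇_C/COP = 1.280/4.31 = 0.2970 kW.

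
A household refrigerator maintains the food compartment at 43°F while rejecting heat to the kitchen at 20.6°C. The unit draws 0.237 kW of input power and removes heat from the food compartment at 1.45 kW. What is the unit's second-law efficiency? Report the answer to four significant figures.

COP_actual = Q̇_C/Ẇ = 1.450/0.2370 = 6.118.
In absolute terms T_C = 279.26 K and T_H = 293.75 K, so ΔT = 14.49 K.
COP_Carnot = T_C/ΔT = 279.26/14.49 = 19.27.
η_II = COP_actual/COP_Carnot = 6.118/19.27 = 0.3174.

0.3174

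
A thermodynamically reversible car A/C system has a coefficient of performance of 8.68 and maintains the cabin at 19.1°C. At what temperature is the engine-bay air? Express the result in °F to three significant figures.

COP_R = T_C/(T_H − T_C) gives T_H − T_C = T_C/COP.
With T_C = 292.25 K, T_H = 292.25 × (1 + 1/8.68) = 325.92 K.
Converting, 325.92 K = 126.98°F.

127 °F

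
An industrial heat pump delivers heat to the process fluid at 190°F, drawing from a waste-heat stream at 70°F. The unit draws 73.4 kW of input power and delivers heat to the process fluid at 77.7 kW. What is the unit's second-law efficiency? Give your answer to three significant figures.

0.196

COP_actual = Q̇_H/Ẇ = 77.70/73.40 = 1.059.
In absolute terms T_C = 294.26 K and T_H = 360.93 K, so ΔT = 66.67 K.
COP_Carnot = T_H/ΔT = 360.93/66.67 = 5.414.
η_II = COP_actual/COP_Carnot = 1.059/5.414 = 0.1955.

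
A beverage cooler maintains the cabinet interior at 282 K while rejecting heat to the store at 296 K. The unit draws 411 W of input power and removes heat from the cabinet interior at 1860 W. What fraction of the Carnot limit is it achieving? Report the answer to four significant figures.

COP_actual = Q̇_C/Ẇ = 1860/411.0 = 4.526.
The reservoir spacing is ΔT = 296 − 282 = 14.00 K.
COP_Carnot = T_C/ΔT = 282.00/14.00 = 20.14.
η_II = COP_actual/COP_Carnot = 4.526/20.14 = 0.2247.

0.2247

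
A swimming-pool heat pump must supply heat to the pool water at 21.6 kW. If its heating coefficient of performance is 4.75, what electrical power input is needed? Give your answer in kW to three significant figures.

4.55 kW

Ẇ = Q̇_H/COP_HP = 21.60/4.75 = 4.547 kW.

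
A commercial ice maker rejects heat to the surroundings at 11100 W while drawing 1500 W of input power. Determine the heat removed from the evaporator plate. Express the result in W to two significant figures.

For a cyclic device the first law requires Q̇_H = Q̇_C + Ẇ.
Q̇_C = Q̇_H − Ẇ = 9600 W.

9600 W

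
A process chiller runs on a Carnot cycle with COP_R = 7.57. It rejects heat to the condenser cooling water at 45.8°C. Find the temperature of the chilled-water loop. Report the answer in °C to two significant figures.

8.6 °C

For a Carnot refrigerator COP_R = T_C/(T_H − T_C), so T_C = COP·T_H/(1 + COP).
With T_H = 318.95 K, T_C = 7.57 × 318.95/8.570 = 281.73 K.
Converting, 281.73 K = 8.58°C.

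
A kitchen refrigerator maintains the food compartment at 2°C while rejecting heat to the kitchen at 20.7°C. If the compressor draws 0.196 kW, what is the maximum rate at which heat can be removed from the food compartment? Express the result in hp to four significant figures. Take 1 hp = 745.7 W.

In absolute terms T_C = 275.15 K and T_H = 293.85 K, so ΔT = 18.70 K.
COP_Carnot = T_C/ΔT = 275.15/18.70 = 14.71.
Q̇_max = COP_Carnot × Ẇ = 14.71 × 0.1960 kW = 2.884 kW = 3.867 hp.

3.867 hp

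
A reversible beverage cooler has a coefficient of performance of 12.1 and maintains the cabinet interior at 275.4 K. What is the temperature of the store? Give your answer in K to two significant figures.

300 K

COP_R = T_C/(T_H − T_C) gives T_H − T_C = T_C/COP.
With T_C = 275.40 K, T_H = 275.40 × (1 + 1/12.1) = 298.16 K.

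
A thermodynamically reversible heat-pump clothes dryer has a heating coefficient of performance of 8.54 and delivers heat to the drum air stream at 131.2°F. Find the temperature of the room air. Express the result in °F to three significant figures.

62.0 °F

COP_HP = T_H/(T_H − T_C) gives T_H − T_C = T_H/COP.
With T_H = 328.26 K, T_C = 328.26 × (1 − 1/8.54) = 289.82 K.
Converting, 289.82 K = 62.01°F.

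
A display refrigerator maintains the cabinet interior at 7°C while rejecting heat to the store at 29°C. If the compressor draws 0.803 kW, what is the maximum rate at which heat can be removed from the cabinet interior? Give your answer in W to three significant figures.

10200 W

In absolute terms T_C = 280.15 K and T_H = 302.15 K, so ΔT = 22.00 K.
COP_Carnot = T_C/ΔT = 280.15/22.00 = 12.73.
Q̇_max = COP_Carnot × Ẇ = 12.73 × 0.8030 kW = 10.23 kW = 10230 W.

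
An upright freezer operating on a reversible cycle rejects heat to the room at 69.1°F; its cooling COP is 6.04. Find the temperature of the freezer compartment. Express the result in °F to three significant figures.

-6.01 °F

For a Carnot refrigerator COP_R = T_C/(T_H − T_C), so T_C = COP·T_H/(1 + COP).
With T_H = 293.76 K, T_C = 6.04 × 293.76/7.040 = 252.03 K.
Converting, 252.03 K = -6.01°F.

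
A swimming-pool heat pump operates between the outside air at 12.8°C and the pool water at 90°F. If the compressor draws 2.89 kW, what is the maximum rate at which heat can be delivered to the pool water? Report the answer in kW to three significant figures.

In absolute terms T_C = 285.95 K and T_H = 305.37 K, so ΔT = 19.42 K.
COP_Carnot = T_H/ΔT = 305.37/19.42 = 15.72.
Q̇_max = COP_Carnot × Ẇ = 15.72 × 2.890 kW = 45.44 kW.

45.4 kW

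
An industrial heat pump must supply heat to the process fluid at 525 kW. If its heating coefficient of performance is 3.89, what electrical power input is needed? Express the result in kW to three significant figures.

Ẇ = Q̇_H/COP_HP = 525.0/3.89 = 135.0 kW.

135 kW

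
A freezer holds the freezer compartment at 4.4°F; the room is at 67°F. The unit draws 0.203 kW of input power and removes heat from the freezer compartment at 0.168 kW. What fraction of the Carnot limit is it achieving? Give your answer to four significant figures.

COP_actual = Q̇_C/Ẇ = 0.1680/0.2030 = 0.8276.
In absolute terms T_C = 257.82 K and T_H = 292.59 K, so ΔT = 34.78 K.
COP_Carnot = T_C/ΔT = 257.82/34.78 = 7.413.
η_II = COP_actual/COP_Carnot = 0.8276/7.413 = 0.1116.

0.1116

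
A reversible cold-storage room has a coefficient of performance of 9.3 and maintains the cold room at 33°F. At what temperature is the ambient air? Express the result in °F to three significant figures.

86.0 °F

COP_R = T_C/(T_H − T_C) gives T_H − T_C = T_C/COP.
With T_C = 273.71 K, T_H = 273.71 × (1 + 1/9.3) = 303.14 K.
Converting, 303.14 K = 85.98°F.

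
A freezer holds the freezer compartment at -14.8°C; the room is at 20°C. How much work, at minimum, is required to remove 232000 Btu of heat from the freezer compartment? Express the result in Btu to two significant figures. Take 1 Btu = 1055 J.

In absolute terms T_C = 258.35 K and T_H = 293.15 K, so ΔT = 34.80 K.
The reversible limit is COP_R = T_C/ΔT = 7.424, so W_min = Q_C/COP = Q_C·ΔT/T_C.
W_min = 232000 × 34.80/258.35 = 31250 Btu.

31000 Btu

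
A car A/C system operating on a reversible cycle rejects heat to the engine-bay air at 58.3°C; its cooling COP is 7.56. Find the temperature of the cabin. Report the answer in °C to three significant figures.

19.6 °C

For a Carnot refrigerator COP_R = T_C/(T_H − T_C), so T_C = COP·T_H/(1 + COP).
With T_H = 331.45 K, T_C = 7.56 × 331.45/8.560 = 292.73 K.
Converting, 292.73 K = 19.58°C.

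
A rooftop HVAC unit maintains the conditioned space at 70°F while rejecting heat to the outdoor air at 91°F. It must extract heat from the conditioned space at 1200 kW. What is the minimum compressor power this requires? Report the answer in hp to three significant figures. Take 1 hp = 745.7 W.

63.8 hp

In absolute terms T_C = 294.26 K and T_H = 305.93 K, so ΔT = 11.67 K.
COP_Carnot = T_C/ΔT = 294.26/11.67 = 25.22.
Ẇ_min = Q̇/COP_Carnot = 1200/25.22 = 47.58 kW = 63.80 hp.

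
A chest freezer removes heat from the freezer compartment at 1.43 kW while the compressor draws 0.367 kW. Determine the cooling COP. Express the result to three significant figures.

The first law gives Q̇_H = Q̇_C + Ẇ, so the three rates are Q̇_C = 1.430, Q̇_H = 1.797, Ẇ = 0.3670 kW.
COP_R = Q̇_C/Ẇ = 1.430/0.3670 = 3.896.

3.90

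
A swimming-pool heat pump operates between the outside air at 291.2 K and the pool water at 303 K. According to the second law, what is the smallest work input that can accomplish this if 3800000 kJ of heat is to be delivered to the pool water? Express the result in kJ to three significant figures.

148000 kJ

The reservoir spacing is ΔT = 303 − 291.2 = 11.80 K.
The reversible limit is COP_HP = T_H/ΔT = 25.68, so W_min = Q_H/COP = Q_H·ΔT/T_H.
W_min = 3800000 × 11.80/303.00 = 148000 kJ.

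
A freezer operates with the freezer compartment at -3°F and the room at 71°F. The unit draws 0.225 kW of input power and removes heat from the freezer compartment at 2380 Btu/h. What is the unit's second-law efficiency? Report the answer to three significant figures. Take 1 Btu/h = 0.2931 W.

0.502

Converting, Q̇_C = 2380 Btu/h = 0.6976 kW, so COP_actual = Q̇_C/Ẇ = 0.6976/0.2250 = 3.100.
In absolute terms T_C = 253.71 K and T_H = 294.82 K, so ΔT = 41.11 K.
COP_Carnot = T_C/ΔT = 253.71/41.11 = 6.171.
η_II = COP_actual/COP_Carnot = 3.100/6.171 = 0.5024.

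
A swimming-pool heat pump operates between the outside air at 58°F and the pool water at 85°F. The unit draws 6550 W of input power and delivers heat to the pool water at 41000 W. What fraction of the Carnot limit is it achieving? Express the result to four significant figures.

0.3103

COP_actual = Q̇_H/Ẇ = 41000/6550 = 6.260.
In absolute terms T_C = 287.59 K and T_H = 302.59 K, so ΔT = 15.00 K.
COP_Carnot = T_H/ΔT = 302.59/15.00 = 20.17.
η_II = COP_actual/COP_Carnot = 6.260/20.17 = 0.3103.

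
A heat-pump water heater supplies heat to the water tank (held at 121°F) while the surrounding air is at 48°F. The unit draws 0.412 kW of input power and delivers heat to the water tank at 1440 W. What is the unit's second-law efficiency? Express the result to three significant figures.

Converting, Q̇_H = 1440 W = 1.440 kW, so COP_actual = Q̇_H/Ẇ = 1.440/0.4120 = 3.495.
In absolute terms T_C = 282.04 K and T_H = 322.59 K, so ΔT = 40.56 K.
COP_Carnot = T_H/ΔT = 322.59/40.56 = 7.954.
η_II = COP_actual/COP_Carnot = 3.495/7.954 = 0.4394.

0.439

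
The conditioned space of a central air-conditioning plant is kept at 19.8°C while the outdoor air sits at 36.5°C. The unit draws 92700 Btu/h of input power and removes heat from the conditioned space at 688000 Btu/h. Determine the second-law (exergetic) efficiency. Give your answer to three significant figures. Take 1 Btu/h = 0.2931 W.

COP_actual = Q̇_C/Ẇ = 688000/92700 = 7.422.
In absolute terms T_C = 292.95 K and T_H = 309.65 K, so ΔT = 16.70 K.
COP_Carnot = T_C/ΔT = 292.95/16.70 = 17.54.
η_II = COP_actual/COP_Carnot = 7.422/17.54 = 0.4231.

0.423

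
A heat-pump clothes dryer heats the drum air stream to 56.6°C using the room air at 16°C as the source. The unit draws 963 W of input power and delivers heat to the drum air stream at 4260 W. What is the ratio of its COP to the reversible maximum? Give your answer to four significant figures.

0.5447

COP_actual = Q̇_H/Ẇ = 4260/963.0 = 4.424.
In absolute terms T_C = 289.15 K and T_H = 329.75 K, so ΔT = 40.60 K.
COP_Carnot = T_H/ΔT = 329.75/40.60 = 8.122.
η_II = COP_actual/COP_Carnot = 4.424/8.122 = 0.5447.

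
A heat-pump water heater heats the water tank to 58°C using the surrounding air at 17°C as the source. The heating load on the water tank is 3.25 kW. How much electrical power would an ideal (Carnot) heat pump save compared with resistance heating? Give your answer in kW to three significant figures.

In absolute terms T_C = 290.15 K and T_H = 331.15 K, so ΔT = 41.00 K.
COP_Carnot = T_H/ΔT = 331.15/41.00 = 8.077.
Resistance heating needs Ẇ_res = Q̇_H = 3.250 kW; the reversible heat pump needs only Ẇ_hp = Q̇_H/COP = 0.4024 kW.
Saving = 3.250 − 0.4024 = 2.848 kW.

2.85 kW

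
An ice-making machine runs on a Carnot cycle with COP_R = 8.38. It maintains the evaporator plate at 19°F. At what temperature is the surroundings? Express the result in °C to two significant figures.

25 °C

COP_R = T_C/(T_H − T_C) gives T_H − T_C = T_C/COP.
With T_C = 265.93 K, T_H = 265.93 × (1 + 1/8.38) = 297.66 K.
Converting, 297.66 K = 24.51°C.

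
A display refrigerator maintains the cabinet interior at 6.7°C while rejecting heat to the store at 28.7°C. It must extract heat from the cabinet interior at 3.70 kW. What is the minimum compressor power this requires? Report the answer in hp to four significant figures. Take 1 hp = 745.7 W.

0.3901 hp

In absolute terms T_C = 279.85 K and T_H = 301.85 K, so ΔT = 22.00 K.
COP_Carnot = T_C/ΔT = 279.85/22.00 = 12.72.
Ẇ_min = Q̇/COP_Carnot = 3.700/12.72 = 0.2909 kW = 0.3901 hp.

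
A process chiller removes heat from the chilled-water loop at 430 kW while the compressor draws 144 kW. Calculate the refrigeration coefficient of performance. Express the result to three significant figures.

2.99

The first law gives Q̇_H = Q̇_C + Ẇ, so the three rates are Q̇_C = 430.0, Q̇_H = 574.0, Ẇ = 144.0 kW.
COP_R = Q̇_C/Ẇ = 430.0/144.0 = 2.986.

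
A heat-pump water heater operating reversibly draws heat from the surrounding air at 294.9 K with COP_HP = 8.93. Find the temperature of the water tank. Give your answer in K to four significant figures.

COP_HP = T_H/(T_H − T_C) rearranges to T_H = COP·T_C/(COP − 1).
With T_C = 294.90 K, T_H = 8.93 × 294.90/7.930 = 332.09 K.

332.1 K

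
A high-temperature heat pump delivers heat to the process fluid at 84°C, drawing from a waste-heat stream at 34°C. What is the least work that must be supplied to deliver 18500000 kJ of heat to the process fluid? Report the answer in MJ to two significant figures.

2600 MJ

In absolute terms T_C = 307.15 K and T_H = 357.15 K, so ΔT = 50.00 K.
The reversible limit is COP_HP = T_H/ΔT = 7.143, so W_min = Q_H/COP = Q_H·ΔT/T_H.
W_min = 18500000 × 50.00/357.15 = 2590000 kJ = 2590 MJ.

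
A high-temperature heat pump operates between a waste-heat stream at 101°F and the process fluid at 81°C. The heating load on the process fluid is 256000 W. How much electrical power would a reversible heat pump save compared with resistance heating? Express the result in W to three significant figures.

In absolute terms T_C = 311.48 K and T_H = 354.15 K, so ΔT = 42.67 K.
COP_Carnot = T_H/ΔT = 354.15/42.67 = 8.300.
Resistance heating needs Ẇ_res = Q̇_H = 256000 W; the reversible heat pump needs only Ẇ_hp = Q̇_H/COP = 30840 W.
Saving = 256000 − 30840 = 225200 W.

225000 W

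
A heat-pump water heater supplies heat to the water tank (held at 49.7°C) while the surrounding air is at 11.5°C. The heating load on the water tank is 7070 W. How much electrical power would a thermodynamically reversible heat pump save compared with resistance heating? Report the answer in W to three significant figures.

6230 W

In absolute terms T_C = 284.65 K and T_H = 322.85 K, so ΔT = 38.20 K.
COP_Carnot = T_H/ΔT = 322.85/38.20 = 8.452.
Resistance heating needs Ẇ_res = Q̇_H = 7070 W; the reversible heat pump needs only Ẇ_hp = Q̇_H/COP = 836.5 W.
Saving = 7070 − 836.5 = 6233 W.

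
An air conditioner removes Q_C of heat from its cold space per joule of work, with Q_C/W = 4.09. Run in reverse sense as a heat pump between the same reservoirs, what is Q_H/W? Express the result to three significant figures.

5.09

The first law on one cycle gives Q_H = Q_C + W, so Q_H/W = Q_C/W + 1.
COP_HP = COP_R + 1 = 4.09 + 1 = 5.09.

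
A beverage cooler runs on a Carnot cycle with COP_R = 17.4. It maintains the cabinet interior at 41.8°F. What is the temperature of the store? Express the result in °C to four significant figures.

COP_R = T_C/(T_H − T_C) gives T_H − T_C = T_C/COP.
With T_C = 278.59 K, T_H = 278.59 × (1 + 1/17.4) = 294.61 K.
Converting, 294.61 K = 21.46°C.

21.46 °C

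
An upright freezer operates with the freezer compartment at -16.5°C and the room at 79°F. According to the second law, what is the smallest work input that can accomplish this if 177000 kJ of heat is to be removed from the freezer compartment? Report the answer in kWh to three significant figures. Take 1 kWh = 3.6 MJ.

In absolute terms T_C = 256.65 K and T_H = 299.26 K, so ΔT = 42.61 K.
The reversible limit is COP_R = T_C/ΔT = 6.023, so W_min = Q_C/COP = Q_C·ΔT/T_C.
W_min = 177000 × 42.61/256.65 = 29390 kJ = 8.163 kWh.

8.16 kWh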